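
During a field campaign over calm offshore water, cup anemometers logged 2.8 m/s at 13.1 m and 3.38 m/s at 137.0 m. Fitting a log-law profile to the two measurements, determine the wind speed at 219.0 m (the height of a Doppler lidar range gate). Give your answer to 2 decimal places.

Log law: V ∝ ln(z/z₀). From the pair, with r = V₁/V₂ = 0.82840,
ln z₀ = (ln z₁ − r·ln z₂)/(1 − r) = (2.5726 − 0.82840×4.9200)/0.17160 = -8.7595 → z₀ = 0.0001570 m
V₃ = V₁ · ln(z₃/z₀)/ln(z₁/z₀) = 2.8 × 14.1486/11.3321 = 3.4959 m/s

3.50 m/s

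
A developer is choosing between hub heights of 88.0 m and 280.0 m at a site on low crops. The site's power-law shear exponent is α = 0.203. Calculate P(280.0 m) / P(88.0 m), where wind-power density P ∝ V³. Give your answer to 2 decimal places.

2.02

Speed ratio: V_B/V_A = (z_B/z_A)^α = (280.0/88.0)^0.203 = (3.1818)^0.203 = 1.26486
Power-density ratio: P_B/P_A = (V_B/V_A)³ = (1.26486)³ = 2.02362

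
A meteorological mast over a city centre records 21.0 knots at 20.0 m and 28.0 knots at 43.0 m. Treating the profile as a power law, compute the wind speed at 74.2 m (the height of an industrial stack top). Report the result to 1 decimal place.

34.4 knots

First find α: α = ln(V₂/V₁)/ln(z₂/z₁) = ln(28.0/21.0)/ln(43.0/20.0) = 0.28768/0.76547 = 0.3758
Extrapolate from 43.0 m to 74.2 m: V₃ = 28.0 × (74.2/43.0)^0.3758 = 28.0 × 1.2276 = 34.3720 knots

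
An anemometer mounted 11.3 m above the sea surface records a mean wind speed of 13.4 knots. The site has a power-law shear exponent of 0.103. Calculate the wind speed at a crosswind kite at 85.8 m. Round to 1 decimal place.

Power-law profile: V₂ = V₁ · (z₂/z₁)^α
V₂ = 13.4 × (85.8/11.3)^0.103 = 13.4 × (7.5929)^0.103
    = 13.4 × 1.2322 = 16.5115 knots

16.5 knots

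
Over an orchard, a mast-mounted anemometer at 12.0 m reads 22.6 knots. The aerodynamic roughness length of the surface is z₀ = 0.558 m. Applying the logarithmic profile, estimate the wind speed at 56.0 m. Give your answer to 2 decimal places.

Log law: V(z) ∝ ln(z/z₀), so V₂/V₁ = ln(z₂/z₀) / ln(z₁/z₀).
ln(56.0/0.558) = 4.6087, ln(12.0/0.558) = 3.0683
V₂ = 22.6 × 4.6087/3.0683 = 22.6 × 1.5021 = 33.9464 knots

33.95 knots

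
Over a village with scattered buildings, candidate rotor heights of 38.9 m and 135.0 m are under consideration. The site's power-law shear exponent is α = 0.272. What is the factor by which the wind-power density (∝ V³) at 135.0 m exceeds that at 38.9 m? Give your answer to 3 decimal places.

Speed ratio: V_B/V_A = (z_B/z_A)^α = (135.0/38.9)^0.272 = (3.4704)^0.272 = 1.40276
Power-density ratio: P_B/P_A = (V_B/V_A)³ = (1.40276)³ = 2.76028

2.760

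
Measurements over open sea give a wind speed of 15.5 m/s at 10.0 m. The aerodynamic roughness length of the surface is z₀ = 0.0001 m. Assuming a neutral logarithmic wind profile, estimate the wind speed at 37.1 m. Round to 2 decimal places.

Log law: V(z) ∝ ln(z/z₀), so V₂/V₁ = ln(z₂/z₀) / ln(z₁/z₀).
ln(37.1/0.0001) = 12.8240, ln(10.0/0.0001) = 11.5129
V₂ = 15.5 × 12.8240/11.5129 = 15.5 × 1.1139 = 17.2651 m/s

17.27 m/s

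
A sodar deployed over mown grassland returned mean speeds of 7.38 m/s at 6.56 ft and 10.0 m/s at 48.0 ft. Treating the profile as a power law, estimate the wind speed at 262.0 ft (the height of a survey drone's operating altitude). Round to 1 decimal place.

13.0 m/s

First find α: α = ln(V₂/V₁)/ln(z₂/z₁) = ln(10.0/7.38)/ln(48.0/6.56) = 0.30381/1.99021 = 0.1527
Extrapolate from 48.0 ft to 262.0 ft: V₃ = 10.0 × (262.0/48.0)^0.1527 = 10.0 × 1.2957 = 12.9573 m/s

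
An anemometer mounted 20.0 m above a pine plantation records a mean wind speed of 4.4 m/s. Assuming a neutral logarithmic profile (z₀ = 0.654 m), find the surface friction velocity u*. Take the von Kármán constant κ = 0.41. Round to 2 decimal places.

Log law: V(z) = (u*/κ) · ln(z/z₀) ⇒ u* = κ · V / ln(z/z₀)
u* = 0.41 × 4.4 / ln(20.0/0.654) = 0.41 × 4.4 / 3.4204
   = 1.8040 / 3.4204 = 0.5274 m/s

u* ≈ 0.53 m/s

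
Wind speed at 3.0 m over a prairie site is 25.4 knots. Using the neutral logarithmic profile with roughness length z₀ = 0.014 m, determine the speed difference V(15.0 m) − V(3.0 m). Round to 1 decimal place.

Log law: V₂ = V₁ · ln(z₂/z₀)/ln(z₁/z₀) = 25.4 × 6.9767/5.3673 = 33.0164 knots
ΔV = 33.0164 − 25.4 = 7.6164 knots

7.6 knots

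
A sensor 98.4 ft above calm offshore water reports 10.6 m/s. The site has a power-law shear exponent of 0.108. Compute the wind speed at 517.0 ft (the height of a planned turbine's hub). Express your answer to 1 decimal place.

12.7 m/s

Power-law profile: V₂ = V₁ · (z₂/z₁)^α
V₂ = 10.6 × (517.0/98.4)^0.108 = 10.6 × (5.2541)^0.108
    = 10.6 × 1.1962 = 12.6800 m/s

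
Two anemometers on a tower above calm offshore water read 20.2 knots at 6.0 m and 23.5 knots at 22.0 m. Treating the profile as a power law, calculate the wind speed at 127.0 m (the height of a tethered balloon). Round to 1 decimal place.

First find α: α = ln(V₂/V₁)/ln(z₂/z₁) = ln(23.5/20.2)/ln(22.0/6.0) = 0.15132/1.29928 = 0.1165
Extrapolate from 22.0 m to 127.0 m: V₃ = 23.5 × (127.0/22.0)^0.1165 = 23.5 × 1.2265 = 28.8231 knots

28.8 knots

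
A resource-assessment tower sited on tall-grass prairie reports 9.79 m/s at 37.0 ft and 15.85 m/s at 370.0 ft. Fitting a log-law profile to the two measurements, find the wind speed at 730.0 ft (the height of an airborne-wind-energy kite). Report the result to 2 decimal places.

17.64 m/s

Log law: V ∝ ln(z/z₀). From the pair, with r = V₁/V₂ = 0.61767,
ln z₀ = (ln z₁ − r·ln z₂)/(1 − r) = (3.6109 − 0.61767×5.9135)/0.38233 = -0.1089 → z₀ = 0.8968 ft
V₃ = V₁ · ln(z₃/z₀)/ln(z₁/z₀) = 9.79 × 6.7020/3.7199 = 17.6384 m/s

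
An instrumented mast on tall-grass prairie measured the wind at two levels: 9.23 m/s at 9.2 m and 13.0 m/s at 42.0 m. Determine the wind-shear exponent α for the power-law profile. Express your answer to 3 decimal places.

α ≈ 0.226

Power law: V₂/V₁ = (z₂/z₁)^α ⇒ α = ln(V₂/V₁) / ln(z₂/z₁)
α = ln(13.0/9.23) / ln(42.0/9.2) = ln(1.4085) / ln(4.5652)
  = 0.34249 / 1.51847 = 0.22555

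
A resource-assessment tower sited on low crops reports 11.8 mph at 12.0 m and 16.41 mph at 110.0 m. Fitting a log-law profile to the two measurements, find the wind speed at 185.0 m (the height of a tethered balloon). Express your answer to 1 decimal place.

Log law: V ∝ ln(z/z₀). From the pair, with r = V₁/V₂ = 0.71907,
ln z₀ = (ln z₁ − r·ln z₂)/(1 − r) = (2.4849 − 0.71907×4.7005)/0.28093 = -3.1862 → z₀ = 0.04133 m
V₃ = V₁ · ln(z₃/z₀)/ln(z₁/z₀) = 11.8 × 8.4065/5.6711 = 17.4917 mph

17.5 mph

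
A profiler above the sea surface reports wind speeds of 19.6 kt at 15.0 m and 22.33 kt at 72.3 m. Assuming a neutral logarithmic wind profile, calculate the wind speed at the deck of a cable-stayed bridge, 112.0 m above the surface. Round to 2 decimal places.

Log law: V ∝ ln(z/z₀). From the pair, with r = V₁/V₂ = 0.87774,
ln z₀ = (ln z₁ − r·ln z₂)/(1 − r) = (2.7081 − 0.87774×4.2808)/0.12226 = -8.5837 → z₀ = 0.0001871 m
V₃ = V₁ · ln(z₃/z₀)/ln(z₁/z₀) = 19.6 × 13.3022/11.2917 = 23.0897 kt

23.09 kt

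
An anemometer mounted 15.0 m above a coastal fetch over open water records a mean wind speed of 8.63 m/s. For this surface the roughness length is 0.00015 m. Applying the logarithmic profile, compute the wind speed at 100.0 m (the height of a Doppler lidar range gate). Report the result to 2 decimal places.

10.05 m/s

Log law: V(z) ∝ ln(z/z₀), so V₂/V₁ = ln(z₂/z₀) / ln(z₁/z₀).
ln(100.0/0.00015) = 13.4100, ln(15.0/0.00015) = 11.5129
V₂ = 8.63 × 13.4100/11.5129 = 8.63 × 1.1648 = 10.0521 m/s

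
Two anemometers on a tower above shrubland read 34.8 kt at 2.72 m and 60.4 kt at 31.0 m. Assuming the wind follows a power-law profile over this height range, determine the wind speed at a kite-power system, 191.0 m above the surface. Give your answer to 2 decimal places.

91.19 kt

First find α: α = ln(V₂/V₁)/ln(z₂/z₁) = ln(60.4/34.8)/ln(31.0/2.72) = 0.55137/2.43336 = 0.2266
Extrapolate from 31.0 m to 191.0 m: V₃ = 60.4 × (191.0/31.0)^0.2266 = 60.4 × 1.5098 = 91.1943 kt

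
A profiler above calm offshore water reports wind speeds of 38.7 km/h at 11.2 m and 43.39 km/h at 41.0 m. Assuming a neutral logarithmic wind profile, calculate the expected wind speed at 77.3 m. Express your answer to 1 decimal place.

45.7 km/h

Log law: V ∝ ln(z/z₀). From the pair, with r = V₁/V₂ = 0.89191,
ln z₀ = (ln z₁ − r·ln z₂)/(1 − r) = (2.4159 − 0.89191×3.7136)/0.10809 = -8.2918 → z₀ = 0.0002506 m
V₃ = V₁ · ln(z₃/z₀)/ln(z₁/z₀) = 38.7 × 12.6395/10.7078 = 45.6818 km/h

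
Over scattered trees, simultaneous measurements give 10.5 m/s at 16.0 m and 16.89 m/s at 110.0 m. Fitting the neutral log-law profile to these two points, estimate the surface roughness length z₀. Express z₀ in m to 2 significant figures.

z₀ ≈ 0.67 m

Log law: V(z) ∝ ln(z/z₀). With r = V₁/V₂ = 10.5/16.89 = 0.62167,
r · ln(z₂/z₀) = ln(z₁/z₀) ⇒ ln z₀ = (ln z₁ − r·ln z₂)/(1 − r)
ln z₀ = (2.77259 − 0.62167×4.70048) / 0.37833 = -0.3953
z₀ = exp(-0.3953) = 0.6735 m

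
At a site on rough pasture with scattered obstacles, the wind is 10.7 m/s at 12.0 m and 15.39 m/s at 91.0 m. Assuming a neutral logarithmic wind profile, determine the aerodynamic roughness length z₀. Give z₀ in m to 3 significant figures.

z₀ ≈ 0.118 m

Log law: V(z) ∝ ln(z/z₀). With r = V₁/V₂ = 10.7/15.39 = 0.69526,
r · ln(z₂/z₀) = ln(z₁/z₀) ⇒ ln z₀ = (ln z₁ − r·ln z₂)/(1 − r)
ln z₀ = (2.48491 − 0.69526×4.51086) / 0.30474 = -2.1372
z₀ = exp(-2.1372) = 0.1180 m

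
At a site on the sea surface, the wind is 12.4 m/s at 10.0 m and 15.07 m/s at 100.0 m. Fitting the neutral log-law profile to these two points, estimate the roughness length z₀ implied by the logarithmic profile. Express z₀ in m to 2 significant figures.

Log law: V(z) ∝ ln(z/z₀). With r = V₁/V₂ = 12.4/15.07 = 0.82283,
r · ln(z₂/z₀) = ln(z₁/z₀) ⇒ ln z₀ = (ln z₁ − r·ln z₂)/(1 − r)
ln z₀ = (2.30259 − 0.82283×4.60517) / 0.17717 = -8.3911
z₀ = exp(-8.3911) = 0.0002269 m

z₀ ≈ 0.00023 m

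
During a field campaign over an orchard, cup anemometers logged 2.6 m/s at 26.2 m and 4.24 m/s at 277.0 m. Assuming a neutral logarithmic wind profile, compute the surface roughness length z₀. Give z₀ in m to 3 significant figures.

z₀ ≈ 0.623 m

Log law: V(z) ∝ ln(z/z₀). With r = V₁/V₂ = 2.6/4.24 = 0.61321,
r · ln(z₂/z₀) = ln(z₁/z₀) ⇒ ln z₀ = (ln z₁ − r·ln z₂)/(1 − r)
ln z₀ = (3.26576 − 0.61321×5.62402) / 0.38679 = -0.4729
z₀ = exp(-0.4729) = 0.6232 m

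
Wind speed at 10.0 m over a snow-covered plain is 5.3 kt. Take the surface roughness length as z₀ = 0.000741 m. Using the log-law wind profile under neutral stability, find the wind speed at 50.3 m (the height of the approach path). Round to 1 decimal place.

6.2 kt

Log law: V(z) ∝ ln(z/z₀), so V₂/V₁ = ln(z₂/z₀) / ln(z₁/z₀).
ln(50.3/0.000741) = 11.1255, ln(10.0/0.000741) = 9.5101
V₂ = 5.3 × 11.1255/9.5101 = 5.3 × 1.1699 = 6.2003 kt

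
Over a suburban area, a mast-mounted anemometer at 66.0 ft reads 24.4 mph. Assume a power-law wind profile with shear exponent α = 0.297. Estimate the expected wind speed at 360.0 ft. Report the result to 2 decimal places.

Power-law profile: V₂ = V₁ · (z₂/z₁)^α
V₂ = 24.4 × (360.0/66.0)^0.297 = 24.4 × (5.4545)^0.297
    = 24.4 × 1.6551 = 40.3838 mph

40.38 mph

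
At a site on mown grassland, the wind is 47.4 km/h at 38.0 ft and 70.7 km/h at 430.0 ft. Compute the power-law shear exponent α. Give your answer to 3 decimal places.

Power law: V₂/V₁ = (z₂/z₁)^α ⇒ α = ln(V₂/V₁) / ln(z₂/z₁)
α = ln(70.7/47.4) / ln(430.0/38.0) = ln(1.4916) / ln(11.3158)
  = 0.39982 / 2.42620 = 0.16479

α ≈ 0.165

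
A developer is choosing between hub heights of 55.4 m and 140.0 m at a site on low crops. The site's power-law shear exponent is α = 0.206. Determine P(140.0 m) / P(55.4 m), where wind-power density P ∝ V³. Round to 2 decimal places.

Speed ratio: V_B/V_A = (z_B/z_A)^α = (140.0/55.4)^0.206 = (2.5271)^0.206 = 1.21043
Power-density ratio: P_B/P_A = (V_B/V_A)³ = (1.21043)³ = 1.77345

1.77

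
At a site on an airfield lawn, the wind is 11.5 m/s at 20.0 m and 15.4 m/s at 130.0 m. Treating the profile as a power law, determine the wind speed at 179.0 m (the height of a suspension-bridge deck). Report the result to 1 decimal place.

First find α: α = ln(V₂/V₁)/ln(z₂/z₁) = ln(15.4/11.5)/ln(130.0/20.0) = 0.29202/1.87180 = 0.1560
Extrapolate from 130.0 m to 179.0 m: V₃ = 15.4 × (179.0/130.0)^0.1560 = 15.4 × 1.0512 = 16.1880 m/s

16.2 m/s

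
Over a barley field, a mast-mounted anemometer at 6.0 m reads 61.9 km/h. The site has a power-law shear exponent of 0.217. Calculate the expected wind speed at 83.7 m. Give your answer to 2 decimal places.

Power-law profile: V₂ = V₁ · (z₂/z₁)^α
V₂ = 61.9 × (83.7/6.0)^0.217 = 61.9 × (13.9500)^0.217
    = 61.9 × 1.7716 = 109.6638 km/h

109.66 km/h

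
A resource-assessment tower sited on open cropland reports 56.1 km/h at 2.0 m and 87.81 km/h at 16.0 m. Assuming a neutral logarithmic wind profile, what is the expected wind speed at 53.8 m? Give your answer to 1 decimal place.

Log law: V ∝ ln(z/z₀). From the pair, with r = V₁/V₂ = 0.63888,
ln z₀ = (ln z₁ − r·ln z₂)/(1 − r) = (0.6931 − 0.63888×2.7726)/0.36112 = -2.9857 → z₀ = 0.05050 m
V₃ = V₁ · ln(z₃/z₀)/ln(z₁/z₀) = 56.1 × 6.9710/3.6789 = 106.3026 km/h

106.3 km/h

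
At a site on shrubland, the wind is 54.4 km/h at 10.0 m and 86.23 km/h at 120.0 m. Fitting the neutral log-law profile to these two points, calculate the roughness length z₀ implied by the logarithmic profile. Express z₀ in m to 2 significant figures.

z₀ ≈ 0.14 m

Log law: V(z) ∝ ln(z/z₀). With r = V₁/V₂ = 54.4/86.23 = 0.63087,
r · ln(z₂/z₀) = ln(z₁/z₀) ⇒ ln z₀ = (ln z₁ − r·ln z₂)/(1 − r)
ln z₀ = (2.30259 − 0.63087×4.78749) / 0.36913 = -1.9443
z₀ = exp(-1.9443) = 0.1431 m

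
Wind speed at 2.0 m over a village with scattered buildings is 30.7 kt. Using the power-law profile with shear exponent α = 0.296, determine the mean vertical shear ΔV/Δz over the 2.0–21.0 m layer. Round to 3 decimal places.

Power law: V₂ = V₁ · (z₂/z₁)^α = 30.7 × (10.5000)^0.296 = 61.5758 kt
ΔV/Δz = (61.5758 − 30.7)/(21.0 − 2.0) = 30.8758/19.0000 = 1.62504 kt/m

1.625 kt/m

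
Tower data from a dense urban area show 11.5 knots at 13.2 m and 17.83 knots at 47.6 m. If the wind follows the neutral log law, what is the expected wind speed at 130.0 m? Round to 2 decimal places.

Log law: V ∝ ln(z/z₀). From the pair, with r = V₁/V₂ = 0.64498,
ln z₀ = (ln z₁ − r·ln z₂)/(1 − r) = (2.5802 − 0.64498×3.8628)/0.35502 = 0.2500 → z₀ = 1.284 m
V₃ = V₁ · ln(z₃/z₀)/ln(z₁/z₀) = 11.5 × 4.6175/2.3302 = 22.7884 knots

22.79 knots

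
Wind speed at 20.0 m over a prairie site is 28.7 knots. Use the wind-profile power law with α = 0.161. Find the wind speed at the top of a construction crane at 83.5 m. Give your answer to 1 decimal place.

36.1 knots

Power-law profile: V₂ = V₁ · (z₂/z₁)^α
V₂ = 28.7 × (83.5/20.0)^0.161 = 28.7 × (4.1750)^0.161
    = 28.7 × 1.2587 = 36.1250 knots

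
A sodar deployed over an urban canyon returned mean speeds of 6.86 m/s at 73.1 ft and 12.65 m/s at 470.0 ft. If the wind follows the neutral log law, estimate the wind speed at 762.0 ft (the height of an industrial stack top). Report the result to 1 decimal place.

Log law: V ∝ ln(z/z₀). From the pair, with r = V₁/V₂ = 0.54229,
ln z₀ = (ln z₁ − r·ln z₂)/(1 − r) = (4.2918 − 0.54229×6.1527)/0.45771 = 2.0870 → z₀ = 8.061 ft
V₃ = V₁ · ln(z₃/z₀)/ln(z₁/z₀) = 6.86 × 4.5489/2.2048 = 14.1535 m/s

14.2 m/s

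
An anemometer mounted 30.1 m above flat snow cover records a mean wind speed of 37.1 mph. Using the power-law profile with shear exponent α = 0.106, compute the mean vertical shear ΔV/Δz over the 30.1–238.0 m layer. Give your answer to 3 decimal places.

0.044 mph/m

Power law: V₂ = V₁ · (z₂/z₁)^α = 37.1 × (7.9070)^0.106 = 46.1916 mph
ΔV/Δz = (46.1916 − 37.1)/(238.0 − 30.1) = 9.0916/207.9000 = 0.04373 mph/m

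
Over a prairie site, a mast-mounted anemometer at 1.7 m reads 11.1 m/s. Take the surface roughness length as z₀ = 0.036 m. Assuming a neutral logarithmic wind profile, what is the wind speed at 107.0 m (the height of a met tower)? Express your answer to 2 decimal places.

23.03 m/s

Log law: V(z) ∝ ln(z/z₀), so V₂/V₁ = ln(z₂/z₀) / ln(z₁/z₀).
ln(107.0/0.036) = 7.9971, ln(1.7/0.036) = 3.8549
V₂ = 11.1 × 7.9971/3.8549 = 11.1 × 2.0745 = 23.0274 m/s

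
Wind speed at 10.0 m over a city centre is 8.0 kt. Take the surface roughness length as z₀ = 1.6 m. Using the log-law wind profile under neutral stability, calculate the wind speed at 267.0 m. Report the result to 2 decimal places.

22.34 kt

Log law: V(z) ∝ ln(z/z₀), so V₂/V₁ = ln(z₂/z₀) / ln(z₁/z₀).
ln(267.0/1.6) = 5.1172, ln(10.0/1.6) = 1.8326
V₂ = 8.0 × 5.1172/1.8326 = 8.0 × 2.7924 = 22.3390 kt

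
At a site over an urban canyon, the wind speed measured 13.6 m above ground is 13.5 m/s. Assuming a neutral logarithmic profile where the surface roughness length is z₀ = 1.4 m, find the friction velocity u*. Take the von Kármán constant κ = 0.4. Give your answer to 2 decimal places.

u* ≈ 2.38 m/s

Log law: V(z) = (u*/κ) · ln(z/z₀) ⇒ u* = κ · V / ln(z/z₀)
u* = 0.4 × 13.5 / ln(13.6/1.4) = 0.4 × 13.5 / 2.2736
   = 5.4000 / 2.2736 = 2.3751 m/s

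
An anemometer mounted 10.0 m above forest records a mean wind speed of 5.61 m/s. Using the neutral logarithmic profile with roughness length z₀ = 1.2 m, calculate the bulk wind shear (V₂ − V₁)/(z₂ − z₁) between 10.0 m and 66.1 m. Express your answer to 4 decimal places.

Log law: V₂ = V₁ · ln(z₂/z₀)/ln(z₁/z₀) = 5.61 × 4.0088/2.1203 = 10.6070 m/s
ΔV/Δz = (10.6070 − 5.61)/(66.1 − 10.0) = 4.9970/56.1000 = 0.08907 m/s/m

0.0891 m/s/m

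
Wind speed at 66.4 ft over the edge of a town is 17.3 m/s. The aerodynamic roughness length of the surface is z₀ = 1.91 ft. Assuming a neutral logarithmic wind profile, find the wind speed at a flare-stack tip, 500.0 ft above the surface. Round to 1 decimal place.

Log law: V(z) ∝ ln(z/z₀), so V₂/V₁ = ln(z₂/z₀) / ln(z₁/z₀).
ln(500.0/1.91) = 5.5675, ln(66.4/1.91) = 3.5486
V₂ = 17.3 × 5.5675/3.5486 = 17.3 × 1.5689 = 27.1425 m/s

27.1 m/s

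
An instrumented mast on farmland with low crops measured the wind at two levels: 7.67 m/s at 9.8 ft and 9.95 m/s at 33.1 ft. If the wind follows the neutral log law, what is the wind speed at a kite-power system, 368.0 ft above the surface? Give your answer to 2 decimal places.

14.46 m/s

Log law: V ∝ ln(z/z₀). From the pair, with r = V₁/V₂ = 0.77085,
ln z₀ = (ln z₁ − r·ln z₂)/(1 − r) = (2.2824 − 0.77085×3.4995)/0.22915 = -1.8122 → z₀ = 0.1633 ft
V₃ = V₁ · ln(z₃/z₀)/ln(z₁/z₀) = 7.67 × 7.7202/4.0945 = 14.4618 m/s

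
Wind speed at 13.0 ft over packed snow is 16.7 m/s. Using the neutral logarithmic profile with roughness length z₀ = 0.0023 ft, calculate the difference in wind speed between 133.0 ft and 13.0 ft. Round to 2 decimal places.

4.49 m/s

Log law: V₂ = V₁ · ln(z₂/z₀)/ln(z₁/z₀) = 16.7 × 10.9652/8.6398 = 21.1948 m/s
ΔV = 21.1948 − 16.7 = 4.4948 m/s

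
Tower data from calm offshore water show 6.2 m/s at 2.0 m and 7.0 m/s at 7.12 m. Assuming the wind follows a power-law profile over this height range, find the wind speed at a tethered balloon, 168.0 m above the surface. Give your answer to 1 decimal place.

First find α: α = ln(V₂/V₁)/ln(z₂/z₁) = ln(7.0/6.2)/ln(7.12/2.0) = 0.12136/1.26976 = 0.0956
Extrapolate from 7.12 m to 168.0 m: V₃ = 7.0 × (168.0/7.12)^0.0956 = 7.0 × 1.3527 = 9.4691 m/s

9.5 m/s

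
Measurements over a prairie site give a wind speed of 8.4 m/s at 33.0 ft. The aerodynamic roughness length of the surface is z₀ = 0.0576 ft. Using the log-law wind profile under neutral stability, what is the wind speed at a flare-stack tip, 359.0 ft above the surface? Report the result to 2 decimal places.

11.56 m/s

Log law: V(z) ∝ ln(z/z₀), so V₂/V₁ = ln(z₂/z₀) / ln(z₁/z₀).
ln(359.0/0.0576) = 8.7376, ln(33.0/0.0576) = 6.3507
V₂ = 8.4 × 8.7376/6.3507 = 8.4 × 1.3758 = 11.5570 m/s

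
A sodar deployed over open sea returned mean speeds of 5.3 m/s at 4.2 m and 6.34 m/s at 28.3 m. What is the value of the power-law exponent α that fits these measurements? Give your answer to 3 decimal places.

Power law: V₂/V₁ = (z₂/z₁)^α ⇒ α = ln(V₂/V₁) / ln(z₂/z₁)
α = ln(6.34/5.3) / ln(28.3/4.2) = ln(1.1962) / ln(6.7381)
  = 0.17917 / 1.90778 = 0.09392

α ≈ 0.094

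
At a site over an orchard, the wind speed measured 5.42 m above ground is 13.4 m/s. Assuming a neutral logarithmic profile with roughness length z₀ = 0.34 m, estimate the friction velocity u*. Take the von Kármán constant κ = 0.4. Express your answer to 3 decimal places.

u* ≈ 1.936 m/s

Log law: V(z) = (u*/κ) · ln(z/z₀) ⇒ u* = κ · V / ln(z/z₀)
u* = 0.4 × 13.4 / ln(5.42/0.34) = 0.4 × 13.4 / 2.7689
   = 5.3600 / 2.7689 = 1.9358 m/s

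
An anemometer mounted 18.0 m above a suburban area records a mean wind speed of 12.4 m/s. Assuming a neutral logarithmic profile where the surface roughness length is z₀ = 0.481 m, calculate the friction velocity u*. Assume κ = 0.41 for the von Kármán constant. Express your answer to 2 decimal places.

u* ≈ 1.40 m/s

Log law: V(z) = (u*/κ) · ln(z/z₀) ⇒ u* = κ · V / ln(z/z₀)
u* = 0.41 × 12.4 / ln(18.0/0.481) = 0.41 × 12.4 / 3.6223
   = 5.0840 / 3.6223 = 1.4035 m/s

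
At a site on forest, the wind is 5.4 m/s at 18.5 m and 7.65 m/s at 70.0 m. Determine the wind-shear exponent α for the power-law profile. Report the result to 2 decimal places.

Power law: V₂/V₁ = (z₂/z₁)^α ⇒ α = ln(V₂/V₁) / ln(z₂/z₁)
α = ln(7.65/5.4) / ln(70.0/18.5) = ln(1.4167) / ln(3.7838)
  = 0.34831 / 1.33072 = 0.26174

α ≈ 0.26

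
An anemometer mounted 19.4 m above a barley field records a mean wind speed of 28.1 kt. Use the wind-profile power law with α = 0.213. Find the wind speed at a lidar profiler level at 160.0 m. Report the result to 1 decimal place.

Power-law profile: V₂ = V₁ · (z₂/z₁)^α
V₂ = 28.1 × (160.0/19.4)^0.213 = 28.1 × (8.2474)^0.213
    = 28.1 × 1.5674 = 44.0435 kt

44.0 kt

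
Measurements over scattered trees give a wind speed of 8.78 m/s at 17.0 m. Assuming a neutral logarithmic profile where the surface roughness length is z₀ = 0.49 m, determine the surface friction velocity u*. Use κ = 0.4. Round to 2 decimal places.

u* ≈ 0.99 m/s

Log law: V(z) = (u*/κ) · ln(z/z₀) ⇒ u* = κ · V / ln(z/z₀)
u* = 0.4 × 8.78 / ln(17.0/0.49) = 0.4 × 8.78 / 3.5466
   = 3.5120 / 3.5466 = 0.9903 m/s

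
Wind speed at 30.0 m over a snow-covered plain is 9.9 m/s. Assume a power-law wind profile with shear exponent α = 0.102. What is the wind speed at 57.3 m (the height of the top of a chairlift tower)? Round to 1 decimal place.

Power-law profile: V₂ = V₁ · (z₂/z₁)^α
V₂ = 9.9 × (57.3/30.0)^0.102 = 9.9 × (1.9100)^0.102
    = 9.9 × 1.0682 = 10.5755 m/s

10.6 m/s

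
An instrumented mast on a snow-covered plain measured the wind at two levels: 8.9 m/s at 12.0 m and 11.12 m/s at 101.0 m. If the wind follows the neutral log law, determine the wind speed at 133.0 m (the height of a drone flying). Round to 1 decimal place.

Log law: V ∝ ln(z/z₀). From the pair, with r = V₁/V₂ = 0.80036,
ln z₀ = (ln z₁ − r·ln z₂)/(1 − r) = (2.4849 − 0.80036×4.6151)/0.19964 = -6.0551 → z₀ = 0.002346 m
V₃ = V₁ · ln(z₃/z₀)/ln(z₁/z₀) = 8.9 × 10.9455/8.5400 = 11.4068 m/s

11.4 m/s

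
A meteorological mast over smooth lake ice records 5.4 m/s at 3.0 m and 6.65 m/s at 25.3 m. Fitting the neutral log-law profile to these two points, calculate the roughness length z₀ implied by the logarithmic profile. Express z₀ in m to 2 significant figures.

Log law: V(z) ∝ ln(z/z₀). With r = V₁/V₂ = 5.4/6.65 = 0.81203,
r · ln(z₂/z₀) = ln(z₁/z₀) ⇒ ln z₀ = (ln z₁ − r·ln z₂)/(1 − r)
ln z₀ = (1.09861 − 0.81203×3.23080) / 0.18797 = -8.1125
z₀ = exp(-8.1125) = 0.0002998 m

z₀ ≈ 0.00030 m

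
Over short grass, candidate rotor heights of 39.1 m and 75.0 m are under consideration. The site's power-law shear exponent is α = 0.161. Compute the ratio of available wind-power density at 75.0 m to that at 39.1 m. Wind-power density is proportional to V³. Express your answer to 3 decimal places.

1.370

Speed ratio: V_B/V_A = (z_B/z_A)^α = (75.0/39.1)^0.161 = (1.9182)^0.161 = 1.11057
Power-density ratio: P_B/P_A = (V_B/V_A)³ = (1.11057)³ = 1.36972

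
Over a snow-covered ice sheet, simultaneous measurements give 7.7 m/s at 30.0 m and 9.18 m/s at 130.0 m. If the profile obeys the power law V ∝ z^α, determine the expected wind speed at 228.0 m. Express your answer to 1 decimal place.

9.8 m/s

First find α: α = ln(V₂/V₁)/ln(z₂/z₁) = ln(9.18/7.7)/ln(130.0/30.0) = 0.17581/1.46634 = 0.1199
Extrapolate from 130.0 m to 228.0 m: V₃ = 9.18 × (228.0/130.0)^0.1199 = 9.18 × 1.0697 = 9.8197 m/s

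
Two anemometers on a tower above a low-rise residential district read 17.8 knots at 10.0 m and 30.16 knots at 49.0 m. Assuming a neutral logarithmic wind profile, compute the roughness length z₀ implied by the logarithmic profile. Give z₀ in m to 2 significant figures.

Log law: V(z) ∝ ln(z/z₀). With r = V₁/V₂ = 17.8/30.16 = 0.59019,
r · ln(z₂/z₀) = ln(z₁/z₀) ⇒ ln z₀ = (ln z₁ − r·ln z₂)/(1 − r)
ln z₀ = (2.30259 − 0.59019×3.89182) / 0.40981 = 0.0139
z₀ = exp(0.0139) = 1.014 m

z₀ ≈ 1.0 m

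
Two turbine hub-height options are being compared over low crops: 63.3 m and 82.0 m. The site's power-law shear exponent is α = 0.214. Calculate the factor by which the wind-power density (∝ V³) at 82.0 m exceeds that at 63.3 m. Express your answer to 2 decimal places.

1.18

Speed ratio: V_B/V_A = (z_B/z_A)^α = (82.0/63.3)^0.214 = (1.2954)^0.214 = 1.05695
Power-density ratio: P_B/P_A = (V_B/V_A)³ = (1.05695)³ = 1.18078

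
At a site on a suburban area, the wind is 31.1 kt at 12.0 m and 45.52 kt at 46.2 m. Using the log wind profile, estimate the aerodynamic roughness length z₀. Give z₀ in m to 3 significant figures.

z₀ ≈ 0.655 m

Log law: V(z) ∝ ln(z/z₀). With r = V₁/V₂ = 31.1/45.52 = 0.68322,
r · ln(z₂/z₀) = ln(z₁/z₀) ⇒ ln z₀ = (ln z₁ − r·ln z₂)/(1 − r)
ln z₀ = (2.48491 − 0.68322×3.83298) / 0.31678 = -0.4225
z₀ = exp(-0.4225) = 0.6554 m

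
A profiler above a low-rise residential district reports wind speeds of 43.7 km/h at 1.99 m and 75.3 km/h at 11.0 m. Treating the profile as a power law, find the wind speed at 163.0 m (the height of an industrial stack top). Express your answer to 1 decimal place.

177.6 km/h

First find α: α = ln(V₂/V₁)/ln(z₂/z₁) = ln(75.3/43.7)/ln(11.0/1.99) = 0.54413/1.70976 = 0.3183
Extrapolate from 11.0 m to 163.0 m: V₃ = 75.3 × (163.0/11.0)^0.3183 = 75.3 × 2.3583 = 177.5828 km/h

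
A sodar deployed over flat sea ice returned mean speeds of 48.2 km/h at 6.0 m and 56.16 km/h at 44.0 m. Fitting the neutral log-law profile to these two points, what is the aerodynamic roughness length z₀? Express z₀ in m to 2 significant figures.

z₀ ≈ 0.000035 m

Log law: V(z) ∝ ln(z/z₀). With r = V₁/V₂ = 48.2/56.16 = 0.85826,
r · ln(z₂/z₀) = ln(z₁/z₀) ⇒ ln z₀ = (ln z₁ − r·ln z₂)/(1 − r)
ln z₀ = (1.79176 − 0.85826×3.78419) / 0.14174 = -10.2730
z₀ = exp(-10.2730) = 0.00003456 m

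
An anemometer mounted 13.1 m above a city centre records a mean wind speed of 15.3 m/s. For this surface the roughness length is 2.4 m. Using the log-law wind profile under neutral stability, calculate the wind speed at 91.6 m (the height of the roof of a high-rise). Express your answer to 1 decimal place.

32.8 m/s

Log law: V(z) ∝ ln(z/z₀), so V₂/V₁ = ln(z₂/z₀) / ln(z₁/z₀).
ln(91.6/2.4) = 3.6420, ln(13.1/2.4) = 1.6971
V₂ = 15.3 × 3.6420/1.6971 = 15.3 × 2.1459 = 32.8328 m/s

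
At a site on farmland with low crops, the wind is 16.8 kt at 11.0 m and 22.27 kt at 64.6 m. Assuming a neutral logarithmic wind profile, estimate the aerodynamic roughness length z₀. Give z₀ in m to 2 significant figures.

Log law: V(z) ∝ ln(z/z₀). With r = V₁/V₂ = 16.8/22.27 = 0.75438,
r · ln(z₂/z₀) = ln(z₁/z₀) ⇒ ln z₀ = (ln z₁ − r·ln z₂)/(1 − r)
ln z₀ = (2.39790 − 0.75438×4.16821) / 0.24562 = -3.0393
z₀ = exp(-3.0393) = 0.04787 m

z₀ ≈ 0.048 m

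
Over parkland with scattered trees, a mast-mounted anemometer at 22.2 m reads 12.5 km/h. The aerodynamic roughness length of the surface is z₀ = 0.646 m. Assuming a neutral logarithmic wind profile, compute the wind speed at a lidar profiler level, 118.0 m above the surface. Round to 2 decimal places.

Log law: V(z) ∝ ln(z/z₀), so V₂/V₁ = ln(z₂/z₀) / ln(z₁/z₀).
ln(118.0/0.646) = 5.2076, ln(22.2/0.646) = 3.5370
V₂ = 12.5 × 5.2076/3.5370 = 12.5 × 1.4723 = 18.4039 km/h

18.40 km/h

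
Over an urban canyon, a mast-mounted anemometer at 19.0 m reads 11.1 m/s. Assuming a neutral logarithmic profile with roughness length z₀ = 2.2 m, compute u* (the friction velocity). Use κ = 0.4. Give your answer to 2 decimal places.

u* ≈ 2.06 m/s

Log law: V(z) = (u*/κ) · ln(z/z₀) ⇒ u* = κ · V / ln(z/z₀)
u* = 0.4 × 11.1 / ln(19.0/2.2) = 0.4 × 11.1 / 2.1560
   = 4.4400 / 2.1560 = 2.0594 m/s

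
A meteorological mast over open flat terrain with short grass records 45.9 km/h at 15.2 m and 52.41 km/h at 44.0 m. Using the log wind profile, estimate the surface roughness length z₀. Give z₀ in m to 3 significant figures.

Log law: V(z) ∝ ln(z/z₀). With r = V₁/V₂ = 45.9/52.41 = 0.87579,
r · ln(z₂/z₀) = ln(z₁/z₀) ⇒ ln z₀ = (ln z₁ − r·ln z₂)/(1 − r)
ln z₀ = (2.72130 − 0.87579×3.78419) / 0.12421 = -4.7728
z₀ = exp(-4.7728) = 0.008456 m

z₀ ≈ 0.00846 m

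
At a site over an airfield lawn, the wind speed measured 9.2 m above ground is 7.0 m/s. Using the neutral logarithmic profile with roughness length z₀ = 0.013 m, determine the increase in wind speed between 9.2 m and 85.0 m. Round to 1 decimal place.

Log law: V₂ = V₁ · ln(z₂/z₀)/ln(z₁/z₀) = 7.0 × 8.7855/6.5620 = 9.3719 m/s
ΔV = 9.3719 − 7.0 = 2.3719 m/s

2.4 m/s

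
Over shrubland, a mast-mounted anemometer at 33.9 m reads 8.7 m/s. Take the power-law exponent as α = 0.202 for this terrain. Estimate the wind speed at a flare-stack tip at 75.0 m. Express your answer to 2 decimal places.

10.21 m/s

Power-law profile: V₂ = V₁ · (z₂/z₁)^α
V₂ = 8.7 × (75.0/33.9)^0.202 = 8.7 × (2.2124)^0.202
    = 8.7 × 1.1740 = 10.2137 m/s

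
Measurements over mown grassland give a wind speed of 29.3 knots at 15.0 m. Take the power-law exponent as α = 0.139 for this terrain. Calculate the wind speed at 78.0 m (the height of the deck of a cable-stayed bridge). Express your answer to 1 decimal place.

36.8 knots

Power-law profile: V₂ = V₁ · (z₂/z₁)^α
V₂ = 29.3 × (78.0/15.0)^0.139 = 29.3 × (5.2000)^0.139
    = 29.3 × 1.2575 = 36.8461 knots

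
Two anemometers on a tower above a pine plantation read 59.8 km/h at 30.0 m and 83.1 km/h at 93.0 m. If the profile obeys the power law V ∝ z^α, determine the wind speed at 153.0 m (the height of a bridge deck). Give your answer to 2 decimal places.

First find α: α = ln(V₂/V₁)/ln(z₂/z₁) = ln(83.1/59.8)/ln(93.0/30.0) = 0.32904/1.13140 = 0.2908
Extrapolate from 93.0 m to 153.0 m: V₃ = 83.1 × (153.0/93.0)^0.2908 = 83.1 × 1.1558 = 96.0461 km/h

96.05 km/h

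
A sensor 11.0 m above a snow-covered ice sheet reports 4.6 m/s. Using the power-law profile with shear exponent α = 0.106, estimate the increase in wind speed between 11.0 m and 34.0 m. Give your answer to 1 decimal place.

0.6 m/s

Power law: V₂ = V₁ · (z₂/z₁)^α = 4.6 × (3.0909)^0.106 = 5.1845 m/s
ΔV = 5.1845 − 4.6 = 0.5845 m/s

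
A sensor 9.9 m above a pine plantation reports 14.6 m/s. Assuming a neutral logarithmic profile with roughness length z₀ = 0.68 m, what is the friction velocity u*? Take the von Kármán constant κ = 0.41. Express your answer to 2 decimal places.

u* ≈ 2.24 m/s

Log law: V(z) = (u*/κ) · ln(z/z₀) ⇒ u* = κ · V / ln(z/z₀)
u* = 0.41 × 14.6 / ln(9.9/0.68) = 0.41 × 14.6 / 2.6782
   = 5.9860 / 2.6782 = 2.2351 m/s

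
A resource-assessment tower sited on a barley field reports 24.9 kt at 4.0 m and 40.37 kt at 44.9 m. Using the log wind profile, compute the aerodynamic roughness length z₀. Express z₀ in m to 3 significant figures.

Log law: V(z) ∝ ln(z/z₀). With r = V₁/V₂ = 24.9/40.37 = 0.61679,
r · ln(z₂/z₀) = ln(z₁/z₀) ⇒ ln z₀ = (ln z₁ − r·ln z₂)/(1 − r)
ln z₀ = (1.38629 − 0.61679×3.80444) / 0.38321 = -2.5059
z₀ = exp(-2.5059) = 0.08160 m

z₀ ≈ 0.0816 m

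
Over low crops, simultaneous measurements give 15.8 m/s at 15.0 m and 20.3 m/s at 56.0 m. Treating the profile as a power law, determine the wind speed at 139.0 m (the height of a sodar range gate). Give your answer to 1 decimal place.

First find α: α = ln(V₂/V₁)/ln(z₂/z₁) = ln(20.3/15.8)/ln(56.0/15.0) = 0.25061/1.31730 = 0.1902
Extrapolate from 56.0 m to 139.0 m: V₃ = 20.3 × (139.0/56.0)^0.1902 = 20.3 × 1.1888 = 24.1329 m/s

24.1 m/s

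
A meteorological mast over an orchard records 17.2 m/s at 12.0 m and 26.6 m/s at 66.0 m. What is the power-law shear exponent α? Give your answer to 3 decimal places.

α ≈ 0.256

Power law: V₂/V₁ = (z₂/z₁)^α ⇒ α = ln(V₂/V₁) / ln(z₂/z₁)
α = ln(26.6/17.2) / ln(66.0/12.0) = ln(1.5465) / ln(5.5000)
  = 0.43600 / 1.70475 = 0.25576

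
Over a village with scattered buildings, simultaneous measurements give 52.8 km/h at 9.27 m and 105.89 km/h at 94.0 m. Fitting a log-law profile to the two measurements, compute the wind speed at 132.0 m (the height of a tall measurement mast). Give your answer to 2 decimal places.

113.67 km/h

Log law: V ∝ ln(z/z₀). From the pair, with r = V₁/V₂ = 0.49863,
ln z₀ = (ln z₁ − r·ln z₂)/(1 − r) = (2.2268 − 0.49863×4.5433)/0.50137 = -0.0771 → z₀ = 0.9258 m
V₃ = V₁ · ln(z₃/z₀)/ln(z₁/z₀) = 52.8 × 4.9599/2.3039 = 113.6709 km/h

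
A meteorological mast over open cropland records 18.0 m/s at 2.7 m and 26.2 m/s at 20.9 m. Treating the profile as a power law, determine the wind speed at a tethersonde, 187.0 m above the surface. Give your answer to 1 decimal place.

39.2 m/s

First find α: α = ln(V₂/V₁)/ln(z₂/z₁) = ln(26.2/18.0)/ln(20.9/2.7) = 0.37539/2.04650 = 0.1834
Extrapolate from 20.9 m to 187.0 m: V₃ = 26.2 × (187.0/20.9)^0.1834 = 26.2 × 1.4948 = 39.1625 m/s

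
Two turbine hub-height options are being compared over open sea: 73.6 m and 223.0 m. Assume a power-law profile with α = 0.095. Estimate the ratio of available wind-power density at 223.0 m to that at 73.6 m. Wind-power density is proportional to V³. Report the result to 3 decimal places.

Speed ratio: V_B/V_A = (z_B/z_A)^α = (223.0/73.6)^0.095 = (3.0299)^0.095 = 1.11106
Power-density ratio: P_B/P_A = (V_B/V_A)³ = (1.11106)³ = 1.37153

1.372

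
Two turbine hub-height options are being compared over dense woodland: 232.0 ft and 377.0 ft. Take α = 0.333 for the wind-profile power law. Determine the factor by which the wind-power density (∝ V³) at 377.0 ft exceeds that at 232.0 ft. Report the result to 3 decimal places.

Speed ratio: V_B/V_A = (z_B/z_A)^α = (377.0/232.0)^0.333 = (1.6250)^0.333 = 1.17548
Power-density ratio: P_B/P_A = (V_B/V_A)³ = (1.17548)³ = 1.62421

1.624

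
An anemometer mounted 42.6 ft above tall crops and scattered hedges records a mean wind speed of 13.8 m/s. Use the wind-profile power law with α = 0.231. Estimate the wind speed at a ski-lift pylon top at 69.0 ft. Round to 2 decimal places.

Power-law profile: V₂ = V₁ · (z₂/z₁)^α
V₂ = 13.8 × (69.0/42.6)^0.231 = 13.8 × (1.6197)^0.231
    = 13.8 × 1.1178 = 15.4262 m/s

15.43 m/s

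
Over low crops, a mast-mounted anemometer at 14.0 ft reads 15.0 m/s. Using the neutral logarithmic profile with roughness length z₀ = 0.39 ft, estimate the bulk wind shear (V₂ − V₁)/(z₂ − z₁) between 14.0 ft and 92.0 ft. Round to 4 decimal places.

Log law: V₂ = V₁ · ln(z₂/z₀)/ln(z₁/z₀) = 15.0 × 5.4634/3.5807 = 22.8871 m/s
ΔV/Δz = (22.8871 − 15.0)/(92.0 − 14.0) = 7.8871/78.0000 = 0.10112 m/s/ft

0.1011 m/s/ft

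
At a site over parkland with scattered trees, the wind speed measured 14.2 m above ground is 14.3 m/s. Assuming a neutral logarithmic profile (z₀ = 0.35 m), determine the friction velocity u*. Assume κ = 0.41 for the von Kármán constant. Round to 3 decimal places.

u* ≈ 1.583 m/s

Log law: V(z) = (u*/κ) · ln(z/z₀) ⇒ u* = κ · V / ln(z/z₀)
u* = 0.41 × 14.3 / ln(14.2/0.35) = 0.41 × 14.3 / 3.7031
   = 5.8630 / 3.7031 = 1.5833 m/s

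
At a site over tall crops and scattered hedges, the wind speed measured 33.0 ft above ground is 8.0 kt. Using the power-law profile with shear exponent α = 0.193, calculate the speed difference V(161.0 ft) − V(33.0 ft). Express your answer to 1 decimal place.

Power law: V₂ = V₁ · (z₂/z₁)^α = 8.0 × (4.8788)^0.193 = 10.8626 kt
ΔV = 10.8626 − 8.0 = 2.8626 kt

2.9 kt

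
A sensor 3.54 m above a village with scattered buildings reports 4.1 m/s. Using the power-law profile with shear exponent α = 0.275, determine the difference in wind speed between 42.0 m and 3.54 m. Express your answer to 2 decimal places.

3.99 m/s

Power law: V₂ = V₁ · (z₂/z₁)^α = 4.1 × (11.8644)^0.275 = 8.0947 m/s
ΔV = 8.0947 − 4.1 = 3.9947 m/s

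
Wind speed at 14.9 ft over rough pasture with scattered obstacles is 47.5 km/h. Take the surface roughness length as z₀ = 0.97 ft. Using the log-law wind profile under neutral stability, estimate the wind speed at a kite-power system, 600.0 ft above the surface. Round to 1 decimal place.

111.8 km/h

Log law: V(z) ∝ ln(z/z₀), so V₂/V₁ = ln(z₂/z₀) / ln(z₁/z₀).
ln(600.0/0.97) = 6.4274, ln(14.9/0.97) = 2.7318
V₂ = 47.5 × 6.4274/2.7318 = 47.5 × 2.3528 = 111.7573 km/h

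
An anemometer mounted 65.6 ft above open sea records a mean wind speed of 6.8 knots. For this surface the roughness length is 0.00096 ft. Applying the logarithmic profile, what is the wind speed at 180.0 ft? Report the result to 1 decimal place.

Log law: V(z) ∝ ln(z/z₀), so V₂/V₁ = ln(z₂/z₀) / ln(z₁/z₀).
ln(180.0/0.00096) = 12.1415, ln(65.6/0.00096) = 11.1322
V₂ = 6.8 × 12.1415/11.1322 = 6.8 × 1.0907 = 7.4166 knots

7.4 knots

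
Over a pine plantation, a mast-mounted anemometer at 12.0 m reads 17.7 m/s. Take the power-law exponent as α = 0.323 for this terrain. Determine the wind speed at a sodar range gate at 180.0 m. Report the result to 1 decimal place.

42.4 m/s

Power-law profile: V₂ = V₁ · (z₂/z₁)^α
V₂ = 17.7 × (180.0/12.0)^0.323 = 17.7 × (15.0000)^0.323
    = 17.7 × 2.3982 = 42.4474 m/s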